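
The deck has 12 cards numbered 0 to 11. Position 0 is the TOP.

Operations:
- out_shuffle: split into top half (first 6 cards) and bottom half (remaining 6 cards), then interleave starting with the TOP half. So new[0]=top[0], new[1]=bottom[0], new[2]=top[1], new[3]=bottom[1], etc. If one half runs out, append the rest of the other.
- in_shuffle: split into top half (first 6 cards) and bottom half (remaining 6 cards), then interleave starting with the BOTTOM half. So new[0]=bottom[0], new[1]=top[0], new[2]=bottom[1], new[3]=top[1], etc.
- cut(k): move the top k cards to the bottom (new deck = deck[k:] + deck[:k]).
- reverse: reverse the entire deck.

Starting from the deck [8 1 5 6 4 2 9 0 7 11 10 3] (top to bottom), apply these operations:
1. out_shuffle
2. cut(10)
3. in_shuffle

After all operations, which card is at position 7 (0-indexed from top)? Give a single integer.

After op 1 (out_shuffle): [8 9 1 0 5 7 6 11 4 10 2 3]
After op 2 (cut(10)): [2 3 8 9 1 0 5 7 6 11 4 10]
After op 3 (in_shuffle): [5 2 7 3 6 8 11 9 4 1 10 0]
Position 7: card 9.

Answer: 9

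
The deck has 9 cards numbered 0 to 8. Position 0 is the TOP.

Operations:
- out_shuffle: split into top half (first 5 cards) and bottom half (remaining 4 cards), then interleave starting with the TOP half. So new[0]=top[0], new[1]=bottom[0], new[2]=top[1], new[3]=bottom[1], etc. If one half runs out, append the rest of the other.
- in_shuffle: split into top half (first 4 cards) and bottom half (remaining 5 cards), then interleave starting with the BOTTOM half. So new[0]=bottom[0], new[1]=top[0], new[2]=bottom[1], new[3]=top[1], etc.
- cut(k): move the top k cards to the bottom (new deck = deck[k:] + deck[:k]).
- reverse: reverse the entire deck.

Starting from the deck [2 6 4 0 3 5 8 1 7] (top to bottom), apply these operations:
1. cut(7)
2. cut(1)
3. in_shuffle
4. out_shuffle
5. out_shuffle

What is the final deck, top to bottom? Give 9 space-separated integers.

Answer: 0 4 6 2 7 1 8 5 3

Derivation:
After op 1 (cut(7)): [1 7 2 6 4 0 3 5 8]
After op 2 (cut(1)): [7 2 6 4 0 3 5 8 1]
After op 3 (in_shuffle): [0 7 3 2 5 6 8 4 1]
After op 4 (out_shuffle): [0 6 7 8 3 4 2 1 5]
After op 5 (out_shuffle): [0 4 6 2 7 1 8 5 3]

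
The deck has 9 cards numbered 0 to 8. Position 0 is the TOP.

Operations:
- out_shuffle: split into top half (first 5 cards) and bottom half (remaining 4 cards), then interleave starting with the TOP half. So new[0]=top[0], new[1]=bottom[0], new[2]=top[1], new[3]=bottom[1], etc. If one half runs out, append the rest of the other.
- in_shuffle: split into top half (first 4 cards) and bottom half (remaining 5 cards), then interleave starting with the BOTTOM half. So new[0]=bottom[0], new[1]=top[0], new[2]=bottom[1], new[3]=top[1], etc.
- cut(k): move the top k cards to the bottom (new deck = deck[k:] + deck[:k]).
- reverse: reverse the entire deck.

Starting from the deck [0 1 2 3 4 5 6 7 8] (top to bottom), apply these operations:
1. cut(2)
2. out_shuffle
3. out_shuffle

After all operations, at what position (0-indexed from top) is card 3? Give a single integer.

After op 1 (cut(2)): [2 3 4 5 6 7 8 0 1]
After op 2 (out_shuffle): [2 7 3 8 4 0 5 1 6]
After op 3 (out_shuffle): [2 0 7 5 3 1 8 6 4]
Card 3 is at position 4.

Answer: 4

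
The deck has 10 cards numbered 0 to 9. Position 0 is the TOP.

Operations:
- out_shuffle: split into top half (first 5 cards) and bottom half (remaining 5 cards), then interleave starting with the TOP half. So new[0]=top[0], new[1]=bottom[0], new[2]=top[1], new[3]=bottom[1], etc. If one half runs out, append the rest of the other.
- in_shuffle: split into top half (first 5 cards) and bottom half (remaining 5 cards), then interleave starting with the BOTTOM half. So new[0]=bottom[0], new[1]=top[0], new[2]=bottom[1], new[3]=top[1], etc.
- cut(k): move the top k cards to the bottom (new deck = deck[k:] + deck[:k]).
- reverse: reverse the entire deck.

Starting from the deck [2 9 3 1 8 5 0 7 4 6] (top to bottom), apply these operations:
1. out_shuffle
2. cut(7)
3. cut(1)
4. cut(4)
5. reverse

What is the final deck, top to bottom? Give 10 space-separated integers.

After op 1 (out_shuffle): [2 5 9 0 3 7 1 4 8 6]
After op 2 (cut(7)): [4 8 6 2 5 9 0 3 7 1]
After op 3 (cut(1)): [8 6 2 5 9 0 3 7 1 4]
After op 4 (cut(4)): [9 0 3 7 1 4 8 6 2 5]
After op 5 (reverse): [5 2 6 8 4 1 7 3 0 9]

Answer: 5 2 6 8 4 1 7 3 0 9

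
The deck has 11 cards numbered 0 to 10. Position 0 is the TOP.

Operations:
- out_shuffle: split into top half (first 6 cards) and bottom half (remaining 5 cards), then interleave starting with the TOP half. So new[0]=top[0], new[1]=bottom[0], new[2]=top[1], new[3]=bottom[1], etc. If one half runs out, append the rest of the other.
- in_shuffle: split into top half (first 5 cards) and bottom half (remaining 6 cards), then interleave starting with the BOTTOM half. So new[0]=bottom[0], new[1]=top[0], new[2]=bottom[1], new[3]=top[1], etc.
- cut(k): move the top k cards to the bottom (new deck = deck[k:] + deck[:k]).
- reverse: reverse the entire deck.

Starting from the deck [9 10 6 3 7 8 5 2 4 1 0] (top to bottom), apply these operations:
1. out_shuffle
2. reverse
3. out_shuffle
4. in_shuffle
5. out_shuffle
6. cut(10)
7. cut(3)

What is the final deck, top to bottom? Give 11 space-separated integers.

Answer: 8 2 1 9 6 7 5 4 0 10 3

Derivation:
After op 1 (out_shuffle): [9 5 10 2 6 4 3 1 7 0 8]
After op 2 (reverse): [8 0 7 1 3 4 6 2 10 5 9]
After op 3 (out_shuffle): [8 6 0 2 7 10 1 5 3 9 4]
After op 4 (in_shuffle): [10 8 1 6 5 0 3 2 9 7 4]
After op 5 (out_shuffle): [10 3 8 2 1 9 6 7 5 4 0]
After op 6 (cut(10)): [0 10 3 8 2 1 9 6 7 5 4]
After op 7 (cut(3)): [8 2 1 9 6 7 5 4 0 10 3]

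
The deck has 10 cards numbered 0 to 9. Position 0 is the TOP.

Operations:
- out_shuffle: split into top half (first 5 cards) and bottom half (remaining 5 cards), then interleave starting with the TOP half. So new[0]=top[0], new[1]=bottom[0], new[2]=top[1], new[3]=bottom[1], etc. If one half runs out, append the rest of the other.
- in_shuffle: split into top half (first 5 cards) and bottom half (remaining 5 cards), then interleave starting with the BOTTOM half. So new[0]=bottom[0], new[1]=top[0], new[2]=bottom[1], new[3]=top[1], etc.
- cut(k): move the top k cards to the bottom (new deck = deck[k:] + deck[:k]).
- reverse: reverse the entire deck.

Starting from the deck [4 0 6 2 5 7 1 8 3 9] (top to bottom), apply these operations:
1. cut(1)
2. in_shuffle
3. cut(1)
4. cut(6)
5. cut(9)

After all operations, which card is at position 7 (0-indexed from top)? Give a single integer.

After op 1 (cut(1)): [0 6 2 5 7 1 8 3 9 4]
After op 2 (in_shuffle): [1 0 8 6 3 2 9 5 4 7]
After op 3 (cut(1)): [0 8 6 3 2 9 5 4 7 1]
After op 4 (cut(6)): [5 4 7 1 0 8 6 3 2 9]
After op 5 (cut(9)): [9 5 4 7 1 0 8 6 3 2]
Position 7: card 6.

Answer: 6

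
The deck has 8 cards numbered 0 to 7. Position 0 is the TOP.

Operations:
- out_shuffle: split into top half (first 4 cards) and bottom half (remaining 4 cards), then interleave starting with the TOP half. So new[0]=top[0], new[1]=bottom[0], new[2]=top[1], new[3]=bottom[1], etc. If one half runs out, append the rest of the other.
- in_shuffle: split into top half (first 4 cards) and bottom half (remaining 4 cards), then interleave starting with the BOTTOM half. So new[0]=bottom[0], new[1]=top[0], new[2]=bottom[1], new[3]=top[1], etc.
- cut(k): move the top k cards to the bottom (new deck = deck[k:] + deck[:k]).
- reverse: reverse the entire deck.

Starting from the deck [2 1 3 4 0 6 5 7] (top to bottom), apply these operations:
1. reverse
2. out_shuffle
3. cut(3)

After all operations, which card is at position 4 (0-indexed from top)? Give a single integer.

Answer: 2

Derivation:
After op 1 (reverse): [7 5 6 0 4 3 1 2]
After op 2 (out_shuffle): [7 4 5 3 6 1 0 2]
After op 3 (cut(3)): [3 6 1 0 2 7 4 5]
Position 4: card 2.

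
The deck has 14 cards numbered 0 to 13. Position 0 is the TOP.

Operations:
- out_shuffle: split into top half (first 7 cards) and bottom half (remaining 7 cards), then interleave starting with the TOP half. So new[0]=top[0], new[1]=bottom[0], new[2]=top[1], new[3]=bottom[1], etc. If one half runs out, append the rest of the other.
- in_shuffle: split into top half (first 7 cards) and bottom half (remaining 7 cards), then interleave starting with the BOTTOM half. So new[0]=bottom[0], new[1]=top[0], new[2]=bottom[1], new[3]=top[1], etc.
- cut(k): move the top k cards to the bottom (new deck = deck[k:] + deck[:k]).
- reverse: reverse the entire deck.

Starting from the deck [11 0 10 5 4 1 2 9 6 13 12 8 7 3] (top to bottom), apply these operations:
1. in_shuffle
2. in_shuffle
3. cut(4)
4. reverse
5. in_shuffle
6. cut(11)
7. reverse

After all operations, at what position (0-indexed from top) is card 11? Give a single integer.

After op 1 (in_shuffle): [9 11 6 0 13 10 12 5 8 4 7 1 3 2]
After op 2 (in_shuffle): [5 9 8 11 4 6 7 0 1 13 3 10 2 12]
After op 3 (cut(4)): [4 6 7 0 1 13 3 10 2 12 5 9 8 11]
After op 4 (reverse): [11 8 9 5 12 2 10 3 13 1 0 7 6 4]
After op 5 (in_shuffle): [3 11 13 8 1 9 0 5 7 12 6 2 4 10]
After op 6 (cut(11)): [2 4 10 3 11 13 8 1 9 0 5 7 12 6]
After op 7 (reverse): [6 12 7 5 0 9 1 8 13 11 3 10 4 2]
Card 11 is at position 9.

Answer: 9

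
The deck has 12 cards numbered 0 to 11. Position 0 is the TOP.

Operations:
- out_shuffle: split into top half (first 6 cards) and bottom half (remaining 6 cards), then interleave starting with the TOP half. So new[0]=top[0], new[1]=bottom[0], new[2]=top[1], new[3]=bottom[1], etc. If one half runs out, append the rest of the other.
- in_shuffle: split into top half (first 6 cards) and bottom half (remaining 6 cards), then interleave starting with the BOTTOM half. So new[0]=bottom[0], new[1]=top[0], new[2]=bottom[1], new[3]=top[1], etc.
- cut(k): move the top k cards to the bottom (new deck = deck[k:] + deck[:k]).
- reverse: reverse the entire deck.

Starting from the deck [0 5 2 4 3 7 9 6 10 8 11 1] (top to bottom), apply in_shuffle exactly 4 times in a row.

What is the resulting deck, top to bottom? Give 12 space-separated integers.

Answer: 10 3 0 8 7 5 11 9 2 1 6 4

Derivation:
After op 1 (in_shuffle): [9 0 6 5 10 2 8 4 11 3 1 7]
After op 2 (in_shuffle): [8 9 4 0 11 6 3 5 1 10 7 2]
After op 3 (in_shuffle): [3 8 5 9 1 4 10 0 7 11 2 6]
After op 4 (in_shuffle): [10 3 0 8 7 5 11 9 2 1 6 4]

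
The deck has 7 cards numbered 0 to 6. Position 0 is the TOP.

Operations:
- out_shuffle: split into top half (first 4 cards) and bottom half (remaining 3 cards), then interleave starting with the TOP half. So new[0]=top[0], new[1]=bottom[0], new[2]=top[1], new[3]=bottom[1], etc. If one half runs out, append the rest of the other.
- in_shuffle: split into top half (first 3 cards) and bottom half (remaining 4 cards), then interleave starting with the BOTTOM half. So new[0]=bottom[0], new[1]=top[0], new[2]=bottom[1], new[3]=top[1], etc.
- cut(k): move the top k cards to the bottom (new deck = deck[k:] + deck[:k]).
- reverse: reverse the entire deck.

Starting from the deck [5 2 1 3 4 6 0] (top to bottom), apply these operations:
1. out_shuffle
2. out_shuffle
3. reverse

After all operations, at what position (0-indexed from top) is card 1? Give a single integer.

Answer: 5

Derivation:
After op 1 (out_shuffle): [5 4 2 6 1 0 3]
After op 2 (out_shuffle): [5 1 4 0 2 3 6]
After op 3 (reverse): [6 3 2 0 4 1 5]
Card 1 is at position 5.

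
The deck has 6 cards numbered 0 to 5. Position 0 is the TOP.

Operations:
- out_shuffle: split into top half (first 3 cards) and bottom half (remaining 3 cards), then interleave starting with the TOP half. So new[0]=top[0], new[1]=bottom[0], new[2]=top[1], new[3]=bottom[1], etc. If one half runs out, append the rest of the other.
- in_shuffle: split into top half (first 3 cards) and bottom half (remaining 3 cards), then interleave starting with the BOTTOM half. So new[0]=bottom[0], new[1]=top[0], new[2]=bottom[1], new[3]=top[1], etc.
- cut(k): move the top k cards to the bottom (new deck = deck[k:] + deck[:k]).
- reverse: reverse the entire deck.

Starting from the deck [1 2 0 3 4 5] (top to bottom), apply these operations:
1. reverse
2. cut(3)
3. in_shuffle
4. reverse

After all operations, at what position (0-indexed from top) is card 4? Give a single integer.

Answer: 3

Derivation:
After op 1 (reverse): [5 4 3 0 2 1]
After op 2 (cut(3)): [0 2 1 5 4 3]
After op 3 (in_shuffle): [5 0 4 2 3 1]
After op 4 (reverse): [1 3 2 4 0 5]
Card 4 is at position 3.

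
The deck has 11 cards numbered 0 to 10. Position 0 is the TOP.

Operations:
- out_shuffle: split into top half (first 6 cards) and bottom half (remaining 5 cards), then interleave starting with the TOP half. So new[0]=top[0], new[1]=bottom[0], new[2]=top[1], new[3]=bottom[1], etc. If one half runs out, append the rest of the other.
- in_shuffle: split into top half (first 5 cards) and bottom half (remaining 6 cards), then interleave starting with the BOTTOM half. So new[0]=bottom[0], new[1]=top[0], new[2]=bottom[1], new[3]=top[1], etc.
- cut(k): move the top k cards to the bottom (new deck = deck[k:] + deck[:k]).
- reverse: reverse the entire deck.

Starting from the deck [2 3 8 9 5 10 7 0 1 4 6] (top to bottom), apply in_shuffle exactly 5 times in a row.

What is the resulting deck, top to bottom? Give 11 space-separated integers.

After op 1 (in_shuffle): [10 2 7 3 0 8 1 9 4 5 6]
After op 2 (in_shuffle): [8 10 1 2 9 7 4 3 5 0 6]
After op 3 (in_shuffle): [7 8 4 10 3 1 5 2 0 9 6]
After op 4 (in_shuffle): [1 7 5 8 2 4 0 10 9 3 6]
After op 5 (in_shuffle): [4 1 0 7 10 5 9 8 3 2 6]

Answer: 4 1 0 7 10 5 9 8 3 2 6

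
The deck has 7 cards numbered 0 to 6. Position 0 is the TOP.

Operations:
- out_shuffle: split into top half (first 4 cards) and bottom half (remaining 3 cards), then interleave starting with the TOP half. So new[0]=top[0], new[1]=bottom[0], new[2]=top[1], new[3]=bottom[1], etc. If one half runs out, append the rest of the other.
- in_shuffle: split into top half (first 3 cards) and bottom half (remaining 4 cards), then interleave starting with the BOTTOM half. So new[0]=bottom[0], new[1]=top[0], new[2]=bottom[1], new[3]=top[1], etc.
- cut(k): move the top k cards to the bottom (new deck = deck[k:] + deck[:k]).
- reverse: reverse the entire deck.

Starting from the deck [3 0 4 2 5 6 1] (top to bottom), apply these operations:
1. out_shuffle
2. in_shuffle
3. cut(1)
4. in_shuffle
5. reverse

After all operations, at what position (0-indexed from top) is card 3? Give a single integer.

Answer: 5

Derivation:
After op 1 (out_shuffle): [3 5 0 6 4 1 2]
After op 2 (in_shuffle): [6 3 4 5 1 0 2]
After op 3 (cut(1)): [3 4 5 1 0 2 6]
After op 4 (in_shuffle): [1 3 0 4 2 5 6]
After op 5 (reverse): [6 5 2 4 0 3 1]
Card 3 is at position 5.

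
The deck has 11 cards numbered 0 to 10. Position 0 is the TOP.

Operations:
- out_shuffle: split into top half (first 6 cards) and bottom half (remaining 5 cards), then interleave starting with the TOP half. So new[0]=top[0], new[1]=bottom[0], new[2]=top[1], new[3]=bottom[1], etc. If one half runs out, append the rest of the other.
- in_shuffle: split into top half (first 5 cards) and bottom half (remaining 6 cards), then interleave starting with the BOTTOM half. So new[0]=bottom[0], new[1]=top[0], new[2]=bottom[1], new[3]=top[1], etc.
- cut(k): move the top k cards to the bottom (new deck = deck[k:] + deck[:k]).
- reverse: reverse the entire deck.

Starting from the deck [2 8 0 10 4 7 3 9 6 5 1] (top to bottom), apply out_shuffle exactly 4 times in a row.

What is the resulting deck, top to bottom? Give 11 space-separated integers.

Answer: 2 5 9 7 10 8 1 6 3 4 0

Derivation:
After op 1 (out_shuffle): [2 3 8 9 0 6 10 5 4 1 7]
After op 2 (out_shuffle): [2 10 3 5 8 4 9 1 0 7 6]
After op 3 (out_shuffle): [2 9 10 1 3 0 5 7 8 6 4]
After op 4 (out_shuffle): [2 5 9 7 10 8 1 6 3 4 0]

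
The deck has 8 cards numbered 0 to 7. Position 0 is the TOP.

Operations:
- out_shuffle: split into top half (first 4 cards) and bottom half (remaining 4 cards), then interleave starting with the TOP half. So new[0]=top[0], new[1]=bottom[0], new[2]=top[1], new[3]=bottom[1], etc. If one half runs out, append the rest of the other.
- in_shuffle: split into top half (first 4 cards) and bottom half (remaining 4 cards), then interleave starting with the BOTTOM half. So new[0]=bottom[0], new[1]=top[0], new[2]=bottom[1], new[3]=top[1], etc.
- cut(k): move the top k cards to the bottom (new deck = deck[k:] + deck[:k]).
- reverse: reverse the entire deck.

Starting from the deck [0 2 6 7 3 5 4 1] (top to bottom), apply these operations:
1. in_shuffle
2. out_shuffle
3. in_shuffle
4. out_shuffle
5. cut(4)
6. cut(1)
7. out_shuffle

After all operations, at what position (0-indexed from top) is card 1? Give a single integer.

After op 1 (in_shuffle): [3 0 5 2 4 6 1 7]
After op 2 (out_shuffle): [3 4 0 6 5 1 2 7]
After op 3 (in_shuffle): [5 3 1 4 2 0 7 6]
After op 4 (out_shuffle): [5 2 3 0 1 7 4 6]
After op 5 (cut(4)): [1 7 4 6 5 2 3 0]
After op 6 (cut(1)): [7 4 6 5 2 3 0 1]
After op 7 (out_shuffle): [7 2 4 3 6 0 5 1]
Card 1 is at position 7.

Answer: 7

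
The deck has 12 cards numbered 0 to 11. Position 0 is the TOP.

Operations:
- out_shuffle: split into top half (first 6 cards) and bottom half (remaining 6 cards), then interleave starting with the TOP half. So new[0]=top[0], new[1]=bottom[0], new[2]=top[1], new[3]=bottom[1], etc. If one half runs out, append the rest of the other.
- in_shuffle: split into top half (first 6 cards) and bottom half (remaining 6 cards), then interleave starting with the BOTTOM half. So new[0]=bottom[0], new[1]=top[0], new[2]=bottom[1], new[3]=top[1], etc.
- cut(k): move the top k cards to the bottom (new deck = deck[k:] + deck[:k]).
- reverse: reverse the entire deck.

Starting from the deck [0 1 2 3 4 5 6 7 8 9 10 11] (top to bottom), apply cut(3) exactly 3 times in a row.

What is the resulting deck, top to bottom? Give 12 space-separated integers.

Answer: 9 10 11 0 1 2 3 4 5 6 7 8

Derivation:
After op 1 (cut(3)): [3 4 5 6 7 8 9 10 11 0 1 2]
After op 2 (cut(3)): [6 7 8 9 10 11 0 1 2 3 4 5]
After op 3 (cut(3)): [9 10 11 0 1 2 3 4 5 6 7 8]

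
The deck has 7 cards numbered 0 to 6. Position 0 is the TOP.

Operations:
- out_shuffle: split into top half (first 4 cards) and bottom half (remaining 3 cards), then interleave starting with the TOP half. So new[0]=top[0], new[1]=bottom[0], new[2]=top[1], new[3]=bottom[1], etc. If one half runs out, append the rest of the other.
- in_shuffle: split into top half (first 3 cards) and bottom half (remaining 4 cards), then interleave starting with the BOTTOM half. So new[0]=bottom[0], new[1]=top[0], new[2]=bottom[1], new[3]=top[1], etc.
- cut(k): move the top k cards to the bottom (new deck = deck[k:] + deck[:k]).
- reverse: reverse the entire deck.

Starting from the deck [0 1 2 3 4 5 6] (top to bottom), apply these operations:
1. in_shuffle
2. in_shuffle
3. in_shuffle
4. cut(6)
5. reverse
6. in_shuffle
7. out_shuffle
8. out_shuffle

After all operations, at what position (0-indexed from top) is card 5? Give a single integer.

After op 1 (in_shuffle): [3 0 4 1 5 2 6]
After op 2 (in_shuffle): [1 3 5 0 2 4 6]
After op 3 (in_shuffle): [0 1 2 3 4 5 6]
After op 4 (cut(6)): [6 0 1 2 3 4 5]
After op 5 (reverse): [5 4 3 2 1 0 6]
After op 6 (in_shuffle): [2 5 1 4 0 3 6]
After op 7 (out_shuffle): [2 0 5 3 1 6 4]
After op 8 (out_shuffle): [2 1 0 6 5 4 3]
Card 5 is at position 4.

Answer: 4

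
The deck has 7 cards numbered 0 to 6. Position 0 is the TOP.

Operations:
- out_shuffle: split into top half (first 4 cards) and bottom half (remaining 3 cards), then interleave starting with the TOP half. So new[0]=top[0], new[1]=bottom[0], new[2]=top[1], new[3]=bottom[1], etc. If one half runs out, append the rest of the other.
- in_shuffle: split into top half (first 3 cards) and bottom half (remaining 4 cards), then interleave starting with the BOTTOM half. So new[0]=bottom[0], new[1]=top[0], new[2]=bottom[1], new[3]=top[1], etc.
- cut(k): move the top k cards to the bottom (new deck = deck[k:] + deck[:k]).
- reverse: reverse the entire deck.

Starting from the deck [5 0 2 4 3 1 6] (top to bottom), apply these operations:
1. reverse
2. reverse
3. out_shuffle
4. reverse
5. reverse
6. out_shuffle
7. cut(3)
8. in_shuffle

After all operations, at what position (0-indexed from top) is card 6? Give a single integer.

Answer: 1

Derivation:
After op 1 (reverse): [6 1 3 4 2 0 5]
After op 2 (reverse): [5 0 2 4 3 1 6]
After op 3 (out_shuffle): [5 3 0 1 2 6 4]
After op 4 (reverse): [4 6 2 1 0 3 5]
After op 5 (reverse): [5 3 0 1 2 6 4]
After op 6 (out_shuffle): [5 2 3 6 0 4 1]
After op 7 (cut(3)): [6 0 4 1 5 2 3]
After op 8 (in_shuffle): [1 6 5 0 2 4 3]
Card 6 is at position 1.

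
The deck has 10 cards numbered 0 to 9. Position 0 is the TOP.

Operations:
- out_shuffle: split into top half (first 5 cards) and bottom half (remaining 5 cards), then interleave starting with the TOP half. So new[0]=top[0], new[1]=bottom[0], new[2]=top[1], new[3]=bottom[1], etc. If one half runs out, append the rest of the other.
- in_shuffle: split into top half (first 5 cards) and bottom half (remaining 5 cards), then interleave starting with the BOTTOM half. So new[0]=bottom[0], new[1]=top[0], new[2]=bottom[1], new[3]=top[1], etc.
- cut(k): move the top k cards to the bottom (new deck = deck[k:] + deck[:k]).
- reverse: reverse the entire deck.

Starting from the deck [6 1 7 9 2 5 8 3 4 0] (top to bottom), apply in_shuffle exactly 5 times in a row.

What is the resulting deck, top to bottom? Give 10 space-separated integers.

Answer: 0 4 3 8 5 2 9 7 1 6

Derivation:
After op 1 (in_shuffle): [5 6 8 1 3 7 4 9 0 2]
After op 2 (in_shuffle): [7 5 4 6 9 8 0 1 2 3]
After op 3 (in_shuffle): [8 7 0 5 1 4 2 6 3 9]
After op 4 (in_shuffle): [4 8 2 7 6 0 3 5 9 1]
After op 5 (in_shuffle): [0 4 3 8 5 2 9 7 1 6]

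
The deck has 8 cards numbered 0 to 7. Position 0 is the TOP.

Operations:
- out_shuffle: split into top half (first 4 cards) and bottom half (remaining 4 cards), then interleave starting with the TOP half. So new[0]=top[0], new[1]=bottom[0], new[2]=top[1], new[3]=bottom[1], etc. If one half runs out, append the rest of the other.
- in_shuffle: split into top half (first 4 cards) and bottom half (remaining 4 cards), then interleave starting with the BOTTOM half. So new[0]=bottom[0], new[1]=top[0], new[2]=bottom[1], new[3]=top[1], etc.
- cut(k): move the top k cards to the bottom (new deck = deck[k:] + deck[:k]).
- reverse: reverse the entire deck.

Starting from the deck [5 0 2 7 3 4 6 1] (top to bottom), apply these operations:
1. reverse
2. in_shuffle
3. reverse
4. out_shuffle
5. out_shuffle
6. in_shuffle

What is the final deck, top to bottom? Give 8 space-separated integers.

Answer: 5 3 0 4 2 6 7 1

Derivation:
After op 1 (reverse): [1 6 4 3 7 2 0 5]
After op 2 (in_shuffle): [7 1 2 6 0 4 5 3]
After op 3 (reverse): [3 5 4 0 6 2 1 7]
After op 4 (out_shuffle): [3 6 5 2 4 1 0 7]
After op 5 (out_shuffle): [3 4 6 1 5 0 2 7]
After op 6 (in_shuffle): [5 3 0 4 2 6 7 1]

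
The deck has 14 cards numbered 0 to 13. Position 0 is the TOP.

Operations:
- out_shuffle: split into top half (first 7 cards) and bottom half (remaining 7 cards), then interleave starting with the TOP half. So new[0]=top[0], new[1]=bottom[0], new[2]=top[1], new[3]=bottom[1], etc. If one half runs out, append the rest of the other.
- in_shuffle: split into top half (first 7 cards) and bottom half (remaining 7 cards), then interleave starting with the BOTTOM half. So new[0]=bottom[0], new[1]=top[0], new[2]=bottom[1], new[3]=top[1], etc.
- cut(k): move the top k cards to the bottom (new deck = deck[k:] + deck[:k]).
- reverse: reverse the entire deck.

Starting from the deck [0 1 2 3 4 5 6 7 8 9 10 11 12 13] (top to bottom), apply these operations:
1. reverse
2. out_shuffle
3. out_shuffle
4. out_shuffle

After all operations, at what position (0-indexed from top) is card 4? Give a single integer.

Answer: 7

Derivation:
After op 1 (reverse): [13 12 11 10 9 8 7 6 5 4 3 2 1 0]
After op 2 (out_shuffle): [13 6 12 5 11 4 10 3 9 2 8 1 7 0]
After op 3 (out_shuffle): [13 3 6 9 12 2 5 8 11 1 4 7 10 0]
After op 4 (out_shuffle): [13 8 3 11 6 1 9 4 12 7 2 10 5 0]
Card 4 is at position 7.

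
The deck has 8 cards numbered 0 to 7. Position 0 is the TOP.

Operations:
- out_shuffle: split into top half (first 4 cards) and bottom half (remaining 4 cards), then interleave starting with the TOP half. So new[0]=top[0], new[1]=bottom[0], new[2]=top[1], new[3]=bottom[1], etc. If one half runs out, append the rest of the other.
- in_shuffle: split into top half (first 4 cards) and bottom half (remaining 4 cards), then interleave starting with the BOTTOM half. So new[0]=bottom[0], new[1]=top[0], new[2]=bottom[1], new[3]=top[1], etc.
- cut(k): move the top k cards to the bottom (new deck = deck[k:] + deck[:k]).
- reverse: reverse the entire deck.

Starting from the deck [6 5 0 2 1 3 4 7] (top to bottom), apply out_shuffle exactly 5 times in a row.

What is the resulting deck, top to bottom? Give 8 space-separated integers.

Answer: 6 0 1 4 5 2 3 7

Derivation:
After op 1 (out_shuffle): [6 1 5 3 0 4 2 7]
After op 2 (out_shuffle): [6 0 1 4 5 2 3 7]
After op 3 (out_shuffle): [6 5 0 2 1 3 4 7]
After op 4 (out_shuffle): [6 1 5 3 0 4 2 7]
After op 5 (out_shuffle): [6 0 1 4 5 2 3 7]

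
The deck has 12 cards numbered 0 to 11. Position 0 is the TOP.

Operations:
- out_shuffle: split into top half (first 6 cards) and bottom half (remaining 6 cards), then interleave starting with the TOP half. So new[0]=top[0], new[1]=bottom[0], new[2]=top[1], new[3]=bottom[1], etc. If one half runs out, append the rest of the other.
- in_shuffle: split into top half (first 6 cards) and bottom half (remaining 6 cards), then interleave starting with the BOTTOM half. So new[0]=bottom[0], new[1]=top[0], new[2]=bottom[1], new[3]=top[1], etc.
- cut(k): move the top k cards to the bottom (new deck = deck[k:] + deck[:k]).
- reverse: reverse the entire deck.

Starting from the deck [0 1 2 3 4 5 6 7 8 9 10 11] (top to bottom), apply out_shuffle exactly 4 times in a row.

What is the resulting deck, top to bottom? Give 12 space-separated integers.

Answer: 0 9 7 5 3 1 10 8 6 4 2 11

Derivation:
After op 1 (out_shuffle): [0 6 1 7 2 8 3 9 4 10 5 11]
After op 2 (out_shuffle): [0 3 6 9 1 4 7 10 2 5 8 11]
After op 3 (out_shuffle): [0 7 3 10 6 2 9 5 1 8 4 11]
After op 4 (out_shuffle): [0 9 7 5 3 1 10 8 6 4 2 11]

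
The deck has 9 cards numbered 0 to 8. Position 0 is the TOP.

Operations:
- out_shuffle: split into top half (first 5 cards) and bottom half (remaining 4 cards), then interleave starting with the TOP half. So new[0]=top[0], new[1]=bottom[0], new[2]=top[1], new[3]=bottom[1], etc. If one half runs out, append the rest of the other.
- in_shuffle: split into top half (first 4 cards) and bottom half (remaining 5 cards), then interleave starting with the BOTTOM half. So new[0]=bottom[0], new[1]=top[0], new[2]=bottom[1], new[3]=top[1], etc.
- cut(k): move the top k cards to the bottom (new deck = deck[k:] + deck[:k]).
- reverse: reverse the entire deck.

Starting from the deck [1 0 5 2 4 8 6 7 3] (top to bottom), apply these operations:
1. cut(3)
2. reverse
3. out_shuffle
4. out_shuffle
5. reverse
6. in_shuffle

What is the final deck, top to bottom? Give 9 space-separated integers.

After op 1 (cut(3)): [2 4 8 6 7 3 1 0 5]
After op 2 (reverse): [5 0 1 3 7 6 8 4 2]
After op 3 (out_shuffle): [5 6 0 8 1 4 3 2 7]
After op 4 (out_shuffle): [5 4 6 3 0 2 8 7 1]
After op 5 (reverse): [1 7 8 2 0 3 6 4 5]
After op 6 (in_shuffle): [0 1 3 7 6 8 4 2 5]

Answer: 0 1 3 7 6 8 4 2 5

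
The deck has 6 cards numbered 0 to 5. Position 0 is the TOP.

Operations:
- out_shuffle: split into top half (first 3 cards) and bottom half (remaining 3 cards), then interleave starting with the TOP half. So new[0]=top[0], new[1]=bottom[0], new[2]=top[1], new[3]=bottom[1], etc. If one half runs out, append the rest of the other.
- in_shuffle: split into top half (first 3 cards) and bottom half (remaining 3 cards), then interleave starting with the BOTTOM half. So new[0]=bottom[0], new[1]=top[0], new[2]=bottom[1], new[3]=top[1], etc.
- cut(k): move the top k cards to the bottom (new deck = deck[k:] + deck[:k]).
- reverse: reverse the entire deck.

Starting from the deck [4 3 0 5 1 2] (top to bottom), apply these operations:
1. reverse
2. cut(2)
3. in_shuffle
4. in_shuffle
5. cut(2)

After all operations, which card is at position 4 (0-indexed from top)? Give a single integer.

After op 1 (reverse): [2 1 5 0 3 4]
After op 2 (cut(2)): [5 0 3 4 2 1]
After op 3 (in_shuffle): [4 5 2 0 1 3]
After op 4 (in_shuffle): [0 4 1 5 3 2]
After op 5 (cut(2)): [1 5 3 2 0 4]
Position 4: card 0.

Answer: 0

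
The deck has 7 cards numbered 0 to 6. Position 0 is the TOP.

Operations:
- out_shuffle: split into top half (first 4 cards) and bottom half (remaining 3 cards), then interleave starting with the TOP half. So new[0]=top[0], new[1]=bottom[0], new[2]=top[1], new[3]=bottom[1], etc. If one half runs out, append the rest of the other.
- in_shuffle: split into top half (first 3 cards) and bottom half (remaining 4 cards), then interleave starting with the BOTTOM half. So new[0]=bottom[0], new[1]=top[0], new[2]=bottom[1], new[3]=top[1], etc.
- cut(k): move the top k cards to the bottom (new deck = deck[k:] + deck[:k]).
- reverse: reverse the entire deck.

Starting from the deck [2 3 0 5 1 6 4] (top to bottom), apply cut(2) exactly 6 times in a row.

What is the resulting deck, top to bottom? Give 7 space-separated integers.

Answer: 6 4 2 3 0 5 1

Derivation:
After op 1 (cut(2)): [0 5 1 6 4 2 3]
After op 2 (cut(2)): [1 6 4 2 3 0 5]
After op 3 (cut(2)): [4 2 3 0 5 1 6]
After op 4 (cut(2)): [3 0 5 1 6 4 2]
After op 5 (cut(2)): [5 1 6 4 2 3 0]
After op 6 (cut(2)): [6 4 2 3 0 5 1]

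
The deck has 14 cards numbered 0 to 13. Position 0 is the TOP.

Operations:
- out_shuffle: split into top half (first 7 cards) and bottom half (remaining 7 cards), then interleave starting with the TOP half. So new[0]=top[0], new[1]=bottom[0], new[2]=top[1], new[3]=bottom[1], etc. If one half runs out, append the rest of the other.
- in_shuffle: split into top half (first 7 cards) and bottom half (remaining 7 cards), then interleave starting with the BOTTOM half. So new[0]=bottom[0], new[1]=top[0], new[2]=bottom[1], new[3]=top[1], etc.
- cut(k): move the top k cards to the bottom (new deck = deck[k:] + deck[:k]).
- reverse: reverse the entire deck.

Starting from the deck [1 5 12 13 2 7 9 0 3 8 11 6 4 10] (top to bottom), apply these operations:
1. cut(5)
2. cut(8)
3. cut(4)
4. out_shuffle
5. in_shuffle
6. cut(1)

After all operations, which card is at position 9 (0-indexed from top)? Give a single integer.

After op 1 (cut(5)): [7 9 0 3 8 11 6 4 10 1 5 12 13 2]
After op 2 (cut(8)): [10 1 5 12 13 2 7 9 0 3 8 11 6 4]
After op 3 (cut(4)): [13 2 7 9 0 3 8 11 6 4 10 1 5 12]
After op 4 (out_shuffle): [13 11 2 6 7 4 9 10 0 1 3 5 8 12]
After op 5 (in_shuffle): [10 13 0 11 1 2 3 6 5 7 8 4 12 9]
After op 6 (cut(1)): [13 0 11 1 2 3 6 5 7 8 4 12 9 10]
Position 9: card 8.

Answer: 8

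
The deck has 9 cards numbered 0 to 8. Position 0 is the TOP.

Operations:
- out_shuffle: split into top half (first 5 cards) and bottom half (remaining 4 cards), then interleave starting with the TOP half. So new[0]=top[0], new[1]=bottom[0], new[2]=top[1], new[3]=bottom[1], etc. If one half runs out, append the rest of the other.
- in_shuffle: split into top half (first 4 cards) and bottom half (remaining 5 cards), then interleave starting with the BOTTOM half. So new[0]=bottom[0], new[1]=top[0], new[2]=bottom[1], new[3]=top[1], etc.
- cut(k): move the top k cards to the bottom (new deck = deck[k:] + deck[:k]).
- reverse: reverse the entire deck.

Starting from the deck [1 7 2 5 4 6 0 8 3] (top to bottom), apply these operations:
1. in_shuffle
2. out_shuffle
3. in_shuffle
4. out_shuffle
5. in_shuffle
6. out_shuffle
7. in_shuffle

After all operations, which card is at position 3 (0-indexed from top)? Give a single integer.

After op 1 (in_shuffle): [4 1 6 7 0 2 8 5 3]
After op 2 (out_shuffle): [4 2 1 8 6 5 7 3 0]
After op 3 (in_shuffle): [6 4 5 2 7 1 3 8 0]
After op 4 (out_shuffle): [6 1 4 3 5 8 2 0 7]
After op 5 (in_shuffle): [5 6 8 1 2 4 0 3 7]
After op 6 (out_shuffle): [5 4 6 0 8 3 1 7 2]
After op 7 (in_shuffle): [8 5 3 4 1 6 7 0 2]
Position 3: card 4.

Answer: 4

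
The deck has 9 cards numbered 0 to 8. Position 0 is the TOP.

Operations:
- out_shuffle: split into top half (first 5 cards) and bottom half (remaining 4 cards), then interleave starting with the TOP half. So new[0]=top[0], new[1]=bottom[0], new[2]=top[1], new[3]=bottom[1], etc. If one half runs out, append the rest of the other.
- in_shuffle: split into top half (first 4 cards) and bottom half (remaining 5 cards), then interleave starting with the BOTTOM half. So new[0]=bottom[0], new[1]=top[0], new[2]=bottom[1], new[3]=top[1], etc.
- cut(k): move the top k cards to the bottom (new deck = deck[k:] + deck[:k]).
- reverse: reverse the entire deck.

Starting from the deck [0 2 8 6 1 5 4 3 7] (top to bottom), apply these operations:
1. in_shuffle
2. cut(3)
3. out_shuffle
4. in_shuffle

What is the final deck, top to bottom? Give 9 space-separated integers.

Answer: 8 2 0 7 3 4 5 1 6

Derivation:
After op 1 (in_shuffle): [1 0 5 2 4 8 3 6 7]
After op 2 (cut(3)): [2 4 8 3 6 7 1 0 5]
After op 3 (out_shuffle): [2 7 4 1 8 0 3 5 6]
After op 4 (in_shuffle): [8 2 0 7 3 4 5 1 6]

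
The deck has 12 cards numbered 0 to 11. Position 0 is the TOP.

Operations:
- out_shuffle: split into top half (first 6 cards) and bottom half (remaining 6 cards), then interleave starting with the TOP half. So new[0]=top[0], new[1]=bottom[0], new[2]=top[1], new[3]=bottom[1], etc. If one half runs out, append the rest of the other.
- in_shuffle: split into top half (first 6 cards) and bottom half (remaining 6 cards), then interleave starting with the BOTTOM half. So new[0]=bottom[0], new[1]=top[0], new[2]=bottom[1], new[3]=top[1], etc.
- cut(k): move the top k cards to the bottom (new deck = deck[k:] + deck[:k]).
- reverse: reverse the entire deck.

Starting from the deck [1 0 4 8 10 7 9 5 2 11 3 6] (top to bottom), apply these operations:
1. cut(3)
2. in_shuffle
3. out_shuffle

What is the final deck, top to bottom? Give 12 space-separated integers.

After op 1 (cut(3)): [8 10 7 9 5 2 11 3 6 1 0 4]
After op 2 (in_shuffle): [11 8 3 10 6 7 1 9 0 5 4 2]
After op 3 (out_shuffle): [11 1 8 9 3 0 10 5 6 4 7 2]

Answer: 11 1 8 9 3 0 10 5 6 4 7 2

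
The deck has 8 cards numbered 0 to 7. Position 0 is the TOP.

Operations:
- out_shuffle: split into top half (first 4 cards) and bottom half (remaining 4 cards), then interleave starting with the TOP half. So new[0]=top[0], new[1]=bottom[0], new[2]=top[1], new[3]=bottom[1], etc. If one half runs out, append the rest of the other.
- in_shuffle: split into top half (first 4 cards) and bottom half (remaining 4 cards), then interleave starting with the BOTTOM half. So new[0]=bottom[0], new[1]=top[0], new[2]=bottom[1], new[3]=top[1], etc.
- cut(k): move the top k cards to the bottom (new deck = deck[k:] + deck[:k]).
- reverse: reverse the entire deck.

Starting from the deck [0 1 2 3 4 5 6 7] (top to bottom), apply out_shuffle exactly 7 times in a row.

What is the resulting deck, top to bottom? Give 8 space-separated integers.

Answer: 0 4 1 5 2 6 3 7

Derivation:
After op 1 (out_shuffle): [0 4 1 5 2 6 3 7]
After op 2 (out_shuffle): [0 2 4 6 1 3 5 7]
After op 3 (out_shuffle): [0 1 2 3 4 5 6 7]
After op 4 (out_shuffle): [0 4 1 5 2 6 3 7]
After op 5 (out_shuffle): [0 2 4 6 1 3 5 7]
After op 6 (out_shuffle): [0 1 2 3 4 5 6 7]
After op 7 (out_shuffle): [0 4 1 5 2 6 3 7]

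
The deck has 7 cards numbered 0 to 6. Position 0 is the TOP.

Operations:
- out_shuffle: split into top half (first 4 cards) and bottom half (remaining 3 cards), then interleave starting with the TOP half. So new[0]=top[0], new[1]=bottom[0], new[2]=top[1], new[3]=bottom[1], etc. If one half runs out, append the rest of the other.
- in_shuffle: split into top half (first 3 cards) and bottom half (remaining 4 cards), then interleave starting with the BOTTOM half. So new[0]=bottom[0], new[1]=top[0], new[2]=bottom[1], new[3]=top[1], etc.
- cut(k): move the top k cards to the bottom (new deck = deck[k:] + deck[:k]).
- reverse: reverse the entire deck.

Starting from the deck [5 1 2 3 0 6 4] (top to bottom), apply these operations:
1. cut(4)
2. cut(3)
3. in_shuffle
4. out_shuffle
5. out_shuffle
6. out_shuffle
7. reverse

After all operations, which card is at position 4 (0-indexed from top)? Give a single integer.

Answer: 0

Derivation:
After op 1 (cut(4)): [0 6 4 5 1 2 3]
After op 2 (cut(3)): [5 1 2 3 0 6 4]
After op 3 (in_shuffle): [3 5 0 1 6 2 4]
After op 4 (out_shuffle): [3 6 5 2 0 4 1]
After op 5 (out_shuffle): [3 0 6 4 5 1 2]
After op 6 (out_shuffle): [3 5 0 1 6 2 4]
After op 7 (reverse): [4 2 6 1 0 5 3]
Position 4: card 0.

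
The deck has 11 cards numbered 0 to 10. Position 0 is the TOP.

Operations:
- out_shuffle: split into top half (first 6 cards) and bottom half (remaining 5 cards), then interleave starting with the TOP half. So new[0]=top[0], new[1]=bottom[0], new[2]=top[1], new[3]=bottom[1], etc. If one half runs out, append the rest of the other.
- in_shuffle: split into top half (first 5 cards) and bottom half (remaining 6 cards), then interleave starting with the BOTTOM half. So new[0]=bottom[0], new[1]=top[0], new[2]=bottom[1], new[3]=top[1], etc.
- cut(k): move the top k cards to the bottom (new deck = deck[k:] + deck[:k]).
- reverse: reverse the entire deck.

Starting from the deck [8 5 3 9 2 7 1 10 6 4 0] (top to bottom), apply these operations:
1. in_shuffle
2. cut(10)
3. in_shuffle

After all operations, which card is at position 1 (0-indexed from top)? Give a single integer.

Answer: 0

Derivation:
After op 1 (in_shuffle): [7 8 1 5 10 3 6 9 4 2 0]
After op 2 (cut(10)): [0 7 8 1 5 10 3 6 9 4 2]
After op 3 (in_shuffle): [10 0 3 7 6 8 9 1 4 5 2]
Position 1: card 0.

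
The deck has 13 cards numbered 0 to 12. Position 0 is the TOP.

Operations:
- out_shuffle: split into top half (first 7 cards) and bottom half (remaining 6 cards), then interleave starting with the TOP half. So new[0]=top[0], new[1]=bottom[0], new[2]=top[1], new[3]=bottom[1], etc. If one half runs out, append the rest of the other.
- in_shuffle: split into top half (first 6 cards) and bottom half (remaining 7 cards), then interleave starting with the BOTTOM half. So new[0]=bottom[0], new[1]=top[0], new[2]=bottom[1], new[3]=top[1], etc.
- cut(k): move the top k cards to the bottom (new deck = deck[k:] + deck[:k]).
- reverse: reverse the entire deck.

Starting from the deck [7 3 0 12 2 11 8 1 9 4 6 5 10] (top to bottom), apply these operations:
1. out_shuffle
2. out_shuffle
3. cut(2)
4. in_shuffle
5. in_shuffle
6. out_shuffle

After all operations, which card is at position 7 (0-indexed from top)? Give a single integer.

Answer: 11

Derivation:
After op 1 (out_shuffle): [7 1 3 9 0 4 12 6 2 5 11 10 8]
After op 2 (out_shuffle): [7 6 1 2 3 5 9 11 0 10 4 8 12]
After op 3 (cut(2)): [1 2 3 5 9 11 0 10 4 8 12 7 6]
After op 4 (in_shuffle): [0 1 10 2 4 3 8 5 12 9 7 11 6]
After op 5 (in_shuffle): [8 0 5 1 12 10 9 2 7 4 11 3 6]
After op 6 (out_shuffle): [8 2 0 7 5 4 1 11 12 3 10 6 9]
Position 7: card 11.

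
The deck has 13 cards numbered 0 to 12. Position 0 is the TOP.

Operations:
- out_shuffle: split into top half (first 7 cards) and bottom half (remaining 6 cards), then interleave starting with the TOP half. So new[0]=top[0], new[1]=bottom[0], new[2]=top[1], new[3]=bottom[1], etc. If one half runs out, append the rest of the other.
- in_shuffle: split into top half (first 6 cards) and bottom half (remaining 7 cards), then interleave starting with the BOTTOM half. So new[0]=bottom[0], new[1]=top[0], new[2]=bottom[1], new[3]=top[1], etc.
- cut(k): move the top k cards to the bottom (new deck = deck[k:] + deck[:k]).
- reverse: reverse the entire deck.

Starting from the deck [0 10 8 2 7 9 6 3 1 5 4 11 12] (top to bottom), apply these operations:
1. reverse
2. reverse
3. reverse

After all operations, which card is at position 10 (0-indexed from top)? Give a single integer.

Answer: 8

Derivation:
After op 1 (reverse): [12 11 4 5 1 3 6 9 7 2 8 10 0]
After op 2 (reverse): [0 10 8 2 7 9 6 3 1 5 4 11 12]
After op 3 (reverse): [12 11 4 5 1 3 6 9 7 2 8 10 0]
Position 10: card 8.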